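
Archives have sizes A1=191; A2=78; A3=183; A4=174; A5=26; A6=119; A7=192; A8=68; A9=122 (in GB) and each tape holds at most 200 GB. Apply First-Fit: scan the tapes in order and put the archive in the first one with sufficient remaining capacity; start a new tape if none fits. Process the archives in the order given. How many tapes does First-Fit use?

Put A1 (191 GB) in tape 1; 9 GB remain.
Put A2 (78 GB) in tape 2; 122 GB remain.
Put A3 (183 GB) in tape 3; 17 GB remain.
Put A4 (174 GB) in tape 4; 26 GB remain.
Put A5 (26 GB) in tape 2; 96 GB remain.
Put A6 (119 GB) in tape 5; 81 GB remain.
Put A7 (192 GB) in tape 6; 8 GB remain.
Put A8 (68 GB) in tape 2; 28 GB remain.
Put A9 (122 GB) in tape 7; 78 GB remain.

7 tapes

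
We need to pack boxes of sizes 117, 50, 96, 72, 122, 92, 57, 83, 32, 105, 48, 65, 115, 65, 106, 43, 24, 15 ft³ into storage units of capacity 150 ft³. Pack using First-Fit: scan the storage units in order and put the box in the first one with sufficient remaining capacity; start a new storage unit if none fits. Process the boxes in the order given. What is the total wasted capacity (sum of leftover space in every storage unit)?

193

Put 117 ft³ in storage unit 1; 33 ft³ remain.
Put 50 ft³ in storage unit 2; 100 ft³ remain.
Put 96 ft³ in storage unit 2; 4 ft³ remain.
Put 72 ft³ in storage unit 3; 78 ft³ remain.
Put 122 ft³ in storage unit 4; 28 ft³ remain.
Put 92 ft³ in storage unit 5; 58 ft³ remain.
Put 57 ft³ in storage unit 3; 21 ft³ remain.
Put 83 ft³ in storage unit 6; 67 ft³ remain.
Put 32 ft³ in storage unit 1; 1 ft³ remain.
Put 105 ft³ in storage unit 7; 45 ft³ remain.
Put 48 ft³ in storage unit 5; 10 ft³ remain.
Put 65 ft³ in storage unit 6; 2 ft³ remain.
Put 115 ft³ in storage unit 8; 35 ft³ remain.
Put 65 ft³ in storage unit 9; 85 ft³ remain.
Put 106 ft³ in storage unit 10; 44 ft³ remain.
Put 43 ft³ in storage unit 7; 2 ft³ remain.
Put 24 ft³ in storage unit 4; 4 ft³ remain.
Put 15 ft³ in storage unit 3; 6 ft³ remain.
10 storage units × 150 ft³ = 1500 ft³; used 1307 ft³; unused 193 ft³.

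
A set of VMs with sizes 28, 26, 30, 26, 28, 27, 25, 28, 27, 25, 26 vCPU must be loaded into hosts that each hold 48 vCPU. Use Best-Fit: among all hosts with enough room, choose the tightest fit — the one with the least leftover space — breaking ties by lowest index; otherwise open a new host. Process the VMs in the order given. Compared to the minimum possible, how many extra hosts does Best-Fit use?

0

Best-Fit: [28] [26] [30] [26] [28] [27] [25] [28] [27] [25] [26] → 11 hosts.
11 VMs exceed 24 vCPU (half the capacity), and no two of those can share a host, so at least 11 hosts are needed.
So 11 is already optimal.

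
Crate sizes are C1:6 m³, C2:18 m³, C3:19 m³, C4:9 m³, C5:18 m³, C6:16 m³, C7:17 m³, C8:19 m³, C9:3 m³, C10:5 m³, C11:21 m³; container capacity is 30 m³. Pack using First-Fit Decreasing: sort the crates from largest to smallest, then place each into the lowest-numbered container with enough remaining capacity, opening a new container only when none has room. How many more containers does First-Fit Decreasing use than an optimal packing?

0

First-Fit Decreasing: [21,9] [19,6,5] [19,3] [18] [18] [17] [16] → 7 containers.
7 crates exceed 15 m³ (half the capacity), and no two of those can share a container, so at least 7 containers are needed.
So 7 is already optimal.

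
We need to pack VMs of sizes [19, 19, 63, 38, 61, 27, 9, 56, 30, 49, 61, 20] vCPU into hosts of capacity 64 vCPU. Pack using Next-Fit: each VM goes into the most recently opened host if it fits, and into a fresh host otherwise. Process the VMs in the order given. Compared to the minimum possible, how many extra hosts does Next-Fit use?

Next-Fit: [19,19] [63] [38] [61] [27,9] [56] [30] [49] [61] [20] → 10 hosts.
Total size 452 vCPU; any packing needs at least ⌈452/64⌉ = 8 hosts.
An optimal packing achieves that bound: [63] [61] [61] [56] [49,9] [38,20] [30,27] [19,19] → 8 hosts.
Excess: 10 − 8 = 2.

2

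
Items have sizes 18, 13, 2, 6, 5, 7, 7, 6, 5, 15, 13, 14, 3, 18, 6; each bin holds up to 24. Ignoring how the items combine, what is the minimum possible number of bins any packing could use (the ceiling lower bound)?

Total size = 18 + 13 + 2 + 6 + 5 + 7 + 7 + 6 + 5 + 15 + 13 + 14 + 3 + 18 + 6 = 138.
⌈138 / 24⌉ = 6.

6 bins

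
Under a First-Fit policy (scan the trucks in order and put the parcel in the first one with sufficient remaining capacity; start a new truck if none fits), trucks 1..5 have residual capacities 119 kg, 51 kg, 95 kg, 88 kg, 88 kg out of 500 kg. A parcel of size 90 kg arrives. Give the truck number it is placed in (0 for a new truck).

1

Trucks with room: truck 1 (119 kg), truck 3 (95 kg).
The first with room is truck 1.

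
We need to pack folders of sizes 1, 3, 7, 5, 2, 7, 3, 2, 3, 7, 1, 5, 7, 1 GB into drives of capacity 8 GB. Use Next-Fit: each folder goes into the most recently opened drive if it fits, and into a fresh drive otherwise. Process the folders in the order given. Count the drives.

1 GB → drive 1 (remaining 7 GB)
3 GB → drive 1 (remaining 4 GB)
7 GB → drive 2 (remaining 1 GB)
5 GB → drive 3 (remaining 3 GB)
2 GB → drive 3 (remaining 1 GB)
7 GB → drive 4 (remaining 1 GB)
3 GB → drive 5 (remaining 5 GB)
2 GB → drive 5 (remaining 3 GB)
3 GB → drive 5 (remaining 0 GB)
7 GB → drive 6 (remaining 1 GB)
1 GB → drive 6 (remaining 0 GB)
5 GB → drive 7 (remaining 3 GB)
7 GB → drive 8 (remaining 1 GB)
1 GB → drive 8 (remaining 0 GB)
Final drives: [1,3] [7] [5,2] [7] [3,2,3] [7,1] [5] [7,1].

8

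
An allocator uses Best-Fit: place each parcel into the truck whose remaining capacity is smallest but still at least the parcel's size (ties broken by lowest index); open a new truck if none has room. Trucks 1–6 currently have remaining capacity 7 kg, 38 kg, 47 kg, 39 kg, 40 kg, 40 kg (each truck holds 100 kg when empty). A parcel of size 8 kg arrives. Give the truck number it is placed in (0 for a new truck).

Trucks with room: truck 2 (38 kg), truck 3 (47 kg), truck 4 (39 kg), truck 5 (40 kg), truck 6 (40 kg).
Tightest fit is truck 2 with 38 kg free.

2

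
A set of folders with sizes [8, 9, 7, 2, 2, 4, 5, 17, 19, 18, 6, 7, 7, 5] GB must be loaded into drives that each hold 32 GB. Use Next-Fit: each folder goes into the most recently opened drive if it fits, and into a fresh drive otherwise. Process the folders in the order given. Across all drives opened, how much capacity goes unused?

44

Put 8 GB in drive 1; 24 GB remain.
Put 9 GB in drive 1; 15 GB remain.
Put 7 GB in drive 1; 8 GB remain.
Put 2 GB in drive 1; 6 GB remain.
Put 2 GB in drive 1; 4 GB remain.
Put 4 GB in drive 1; 0 GB remain.
Put 5 GB in drive 2; 27 GB remain.
Put 17 GB in drive 2; 10 GB remain.
Put 19 GB in drive 3; 13 GB remain.
Put 18 GB in drive 4; 14 GB remain.
Put 6 GB in drive 4; 8 GB remain.
Put 7 GB in drive 4; 1 GB remain.
Put 7 GB in drive 5; 25 GB remain.
Put 5 GB in drive 5; 20 GB remain.
5 drives × 32 GB = 160 GB; used 116 GB; unused 44 GB.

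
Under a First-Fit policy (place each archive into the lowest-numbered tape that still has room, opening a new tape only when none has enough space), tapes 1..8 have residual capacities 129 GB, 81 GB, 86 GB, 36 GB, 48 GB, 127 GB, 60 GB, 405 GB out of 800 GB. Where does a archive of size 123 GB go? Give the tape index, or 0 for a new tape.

Tapes with room: tape 1 (129 GB), tape 6 (127 GB), tape 8 (405 GB).
The first with room is tape 1.

1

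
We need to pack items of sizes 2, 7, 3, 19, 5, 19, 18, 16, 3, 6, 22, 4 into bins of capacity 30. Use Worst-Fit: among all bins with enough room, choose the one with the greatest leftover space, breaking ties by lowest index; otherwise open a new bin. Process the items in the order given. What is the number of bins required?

bin 1: place 2, 28 left
bin 1: place 7, 21 left
bin 1: place 3, 18 left
bin 2: place 19, 11 left
bin 1: place 5, 13 left
bin 3: place 19, 11 left
bin 4: place 18, 12 left
bin 5: place 16, 14 left
bin 5: place 3, 11 left
bin 1: place 6, 7 left
bin 6: place 22, 8 left
bin 4: place 4, 8 left

6 bins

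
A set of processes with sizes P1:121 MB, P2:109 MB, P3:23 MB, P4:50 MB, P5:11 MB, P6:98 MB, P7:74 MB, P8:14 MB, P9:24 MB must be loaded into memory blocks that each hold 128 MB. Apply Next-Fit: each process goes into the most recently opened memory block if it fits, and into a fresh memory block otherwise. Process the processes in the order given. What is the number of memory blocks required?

Put P1 (121 MB) in memory block 1; 7 MB remain.
Put P2 (109 MB) in memory block 2; 19 MB remain.
Put P3 (23 MB) in memory block 3; 105 MB remain.
Put P4 (50 MB) in memory block 3; 55 MB remain.
Put P5 (11 MB) in memory block 3; 44 MB remain.
Put P6 (98 MB) in memory block 4; 30 MB remain.
Put P7 (74 MB) in memory block 5; 54 MB remain.
Put P8 (14 MB) in memory block 5; 40 MB remain.
Put P9 (24 MB) in memory block 5; 16 MB remain.
Final memory blocks: [121] [109] [23,50,11] [98] [74,14,24].

5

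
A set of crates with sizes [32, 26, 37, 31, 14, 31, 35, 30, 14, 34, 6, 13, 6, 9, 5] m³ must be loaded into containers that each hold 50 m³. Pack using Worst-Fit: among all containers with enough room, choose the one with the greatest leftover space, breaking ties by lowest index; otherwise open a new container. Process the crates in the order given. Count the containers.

container 1: place 32 m³, 18 m³ left
container 2: place 26 m³, 24 m³ left
container 3: place 37 m³, 13 m³ left
container 4: place 31 m³, 19 m³ left
container 2: place 14 m³, 10 m³ left
container 5: place 31 m³, 19 m³ left
container 6: place 35 m³, 15 m³ left
container 7: place 30 m³, 20 m³ left
container 7: place 14 m³, 6 m³ left
container 8: place 34 m³, 16 m³ left
container 4: place 6 m³, 13 m³ left
container 5: place 13 m³, 6 m³ left
container 1: place 6 m³, 12 m³ left
container 8: place 9 m³, 7 m³ left
container 6: place 5 m³, 10 m³ left
Final containers: [32,6] [26,14] [37] [31,6] [31,13] [35,5] [30,14] [34,9].

8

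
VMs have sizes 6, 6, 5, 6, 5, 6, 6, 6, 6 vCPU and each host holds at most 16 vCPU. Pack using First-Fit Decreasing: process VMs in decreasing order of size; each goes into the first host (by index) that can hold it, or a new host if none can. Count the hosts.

Sorted descending: 6, 6, 6, 6, 6, 6, 6, 5, 5.
host 1: place 6 vCPU, 10 vCPU left
host 1: place 6 vCPU, 4 vCPU left
host 2: place 6 vCPU, 10 vCPU left
host 2: place 6 vCPU, 4 vCPU left
host 3: place 6 vCPU, 10 vCPU left
host 3: place 6 vCPU, 4 vCPU left
host 4: place 6 vCPU, 10 vCPU left
host 4: place 5 vCPU, 5 vCPU left
host 4: place 5 vCPU, 0 vCPU left

4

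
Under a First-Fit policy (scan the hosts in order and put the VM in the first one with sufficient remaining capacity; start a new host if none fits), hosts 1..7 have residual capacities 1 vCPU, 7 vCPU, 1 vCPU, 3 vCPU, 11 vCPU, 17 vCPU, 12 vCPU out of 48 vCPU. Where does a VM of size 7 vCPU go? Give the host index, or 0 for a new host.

2

Hosts with room: host 2 (7 vCPU), host 5 (11 vCPU), host 6 (17 vCPU), host 7 (12 vCPU).
The first with room is host 2.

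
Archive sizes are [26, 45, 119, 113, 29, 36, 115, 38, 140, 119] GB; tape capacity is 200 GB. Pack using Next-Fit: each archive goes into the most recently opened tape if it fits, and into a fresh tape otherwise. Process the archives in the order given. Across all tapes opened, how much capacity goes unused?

220

Put 26 GB in tape 1; 174 GB remain.
Put 45 GB in tape 1; 129 GB remain.
Put 119 GB in tape 1; 10 GB remain.
Put 113 GB in tape 2; 87 GB remain.
Put 29 GB in tape 2; 58 GB remain.
Put 36 GB in tape 2; 22 GB remain.
Put 115 GB in tape 3; 85 GB remain.
Put 38 GB in tape 3; 47 GB remain.
Put 140 GB in tape 4; 60 GB remain.
Put 119 GB in tape 5; 81 GB remain.
5 tapes × 200 GB = 1000 GB; used 780 GB; unused 220 GB.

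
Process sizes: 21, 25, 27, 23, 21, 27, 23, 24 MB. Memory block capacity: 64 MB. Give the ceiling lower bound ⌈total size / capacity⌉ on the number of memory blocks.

3

Total size = 21 + 25 + 27 + 23 + 21 + 27 + 23 + 24 = 191 MB.
⌈191 / 64⌉ = 3.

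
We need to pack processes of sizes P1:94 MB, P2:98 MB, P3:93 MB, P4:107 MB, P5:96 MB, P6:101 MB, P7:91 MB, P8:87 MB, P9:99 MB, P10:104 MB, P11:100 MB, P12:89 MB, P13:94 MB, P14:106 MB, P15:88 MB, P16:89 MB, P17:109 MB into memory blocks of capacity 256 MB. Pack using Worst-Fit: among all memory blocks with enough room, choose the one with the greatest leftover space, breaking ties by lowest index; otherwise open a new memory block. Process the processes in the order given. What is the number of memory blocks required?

9 memory blocks

P1 (94 MB) → memory block 1 (remaining 162 MB)
P2 (98 MB) → memory block 1 (remaining 64 MB)
P3 (93 MB) → memory block 2 (remaining 163 MB)
P4 (107 MB) → memory block 2 (remaining 56 MB)
P5 (96 MB) → memory block 3 (remaining 160 MB)
P6 (101 MB) → memory block 3 (remaining 59 MB)
P7 (91 MB) → memory block 4 (remaining 165 MB)
P8 (87 MB) → memory block 4 (remaining 78 MB)
P9 (99 MB) → memory block 5 (remaining 157 MB)
P10 (104 MB) → memory block 5 (remaining 53 MB)
P11 (100 MB) → memory block 6 (remaining 156 MB)
P12 (89 MB) → memory block 6 (remaining 67 MB)
P13 (94 MB) → memory block 7 (remaining 162 MB)
P14 (106 MB) → memory block 7 (remaining 56 MB)
P15 (88 MB) → memory block 8 (remaining 168 MB)
P16 (89 MB) → memory block 8 (remaining 79 MB)
P17 (109 MB) → memory block 9 (remaining 147 MB)
Final memory blocks: [94,98] [93,107] [96,101] [91,87] [99,104] [100,89] [94,106] [88,89] [109].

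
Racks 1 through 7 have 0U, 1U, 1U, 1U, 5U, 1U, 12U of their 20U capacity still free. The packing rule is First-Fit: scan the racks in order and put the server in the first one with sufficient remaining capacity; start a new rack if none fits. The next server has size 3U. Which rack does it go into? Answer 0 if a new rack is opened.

5

Racks with room: rack 5 (5U), rack 7 (12U).
The first with room is rack 5.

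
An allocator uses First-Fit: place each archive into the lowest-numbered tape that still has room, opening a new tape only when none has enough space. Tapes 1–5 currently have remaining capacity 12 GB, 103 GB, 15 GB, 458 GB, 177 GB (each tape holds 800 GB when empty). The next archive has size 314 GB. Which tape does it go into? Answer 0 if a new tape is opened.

Tapes with room: tape 4 (458 GB).
The first with room is tape 4.

4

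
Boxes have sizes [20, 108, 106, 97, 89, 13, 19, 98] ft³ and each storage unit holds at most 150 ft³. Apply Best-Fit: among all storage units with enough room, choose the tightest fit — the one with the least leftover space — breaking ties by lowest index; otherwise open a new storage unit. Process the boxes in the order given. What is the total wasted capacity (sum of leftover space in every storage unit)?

200

Put 20 ft³ in storage unit 1; 130 ft³ remain.
Put 108 ft³ in storage unit 1; 22 ft³ remain.
Put 106 ft³ in storage unit 2; 44 ft³ remain.
Put 97 ft³ in storage unit 3; 53 ft³ remain.
Put 89 ft³ in storage unit 4; 61 ft³ remain.
Put 13 ft³ in storage unit 1; 9 ft³ remain.
Put 19 ft³ in storage unit 2; 25 ft³ remain.
Put 98 ft³ in storage unit 5; 52 ft³ remain.
5 storage units × 150 ft³ = 750 ft³; used 550 ft³; unused 200 ft³.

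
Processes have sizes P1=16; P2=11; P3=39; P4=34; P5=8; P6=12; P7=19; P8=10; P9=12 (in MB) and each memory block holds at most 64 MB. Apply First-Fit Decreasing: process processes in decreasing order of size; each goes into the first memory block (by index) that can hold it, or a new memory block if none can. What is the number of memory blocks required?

3

Sorted descending: 39, 34, 19, 16, 12, 12, 11, 10, 8.
Put 39 MB in memory block 1; 25 MB remain.
Put 34 MB in memory block 2; 30 MB remain.
Put 19 MB in memory block 1; 6 MB remain.
Put 16 MB in memory block 2; 14 MB remain.
Put 12 MB in memory block 2; 2 MB remain.
Put 12 MB in memory block 3; 52 MB remain.
Put 11 MB in memory block 3; 41 MB remain.
Put 10 MB in memory block 3; 31 MB remain.
Put 8 MB in memory block 3; 23 MB remain.
Final memory blocks: [39,19] [34,16,12] [12,11,10,8].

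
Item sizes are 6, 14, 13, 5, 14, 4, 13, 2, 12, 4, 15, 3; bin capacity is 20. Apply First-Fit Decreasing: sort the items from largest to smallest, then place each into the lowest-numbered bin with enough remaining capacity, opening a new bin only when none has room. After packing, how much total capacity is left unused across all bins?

Sorted descending: 15, 14, 14, 13, 13, 12, 6, 5, 4, 4, 3, 2.
15 → bin 1 (remaining 5)
14 → bin 2 (remaining 6)
14 → bin 3 (remaining 6)
13 → bin 4 (remaining 7)
13 → bin 5 (remaining 7)
12 → bin 6 (remaining 8)
6 → bin 2 (remaining 0)
5 → bin 1 (remaining 0)
4 → bin 3 (remaining 2)
4 → bin 4 (remaining 3)
3 → bin 4 (remaining 0)
2 → bin 3 (remaining 0)
6 bins × 20 = 120; used 105; unused 15.

15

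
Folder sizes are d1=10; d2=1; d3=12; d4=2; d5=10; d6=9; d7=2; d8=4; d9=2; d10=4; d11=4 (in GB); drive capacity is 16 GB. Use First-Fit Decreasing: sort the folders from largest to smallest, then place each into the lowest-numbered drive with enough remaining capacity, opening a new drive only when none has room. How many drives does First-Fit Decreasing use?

Sorted descending: 12, 10, 10, 9, 4, 4, 4, 2, 2, 2, 1.
Put 12 GB in drive 1; 4 GB remain.
Put 10 GB in drive 2; 6 GB remain.
Put 10 GB in drive 3; 6 GB remain.
Put 9 GB in drive 4; 7 GB remain.
Put 4 GB in drive 1; 0 GB remain.
Put 4 GB in drive 2; 2 GB remain.
Put 4 GB in drive 3; 2 GB remain.
Put 2 GB in drive 2; 0 GB remain.
Put 2 GB in drive 3; 0 GB remain.
Put 2 GB in drive 4; 5 GB remain.
Put 1 GB in drive 4; 4 GB remain.
Final drives: [12,4] [10,4,2] [10,4,2] [9,2,1].

4 drives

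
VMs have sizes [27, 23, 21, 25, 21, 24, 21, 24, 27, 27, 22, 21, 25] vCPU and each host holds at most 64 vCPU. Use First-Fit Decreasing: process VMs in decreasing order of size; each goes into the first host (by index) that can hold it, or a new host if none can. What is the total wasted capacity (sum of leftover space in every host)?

Sorted descending: 27, 27, 27, 25, 25, 24, 24, 23, 22, 21, 21, 21, 21.
27 vCPU → host 1 (remaining 37 vCPU)
27 vCPU → host 1 (remaining 10 vCPU)
27 vCPU → host 2 (remaining 37 vCPU)
25 vCPU → host 2 (remaining 12 vCPU)
25 vCPU → host 3 (remaining 39 vCPU)
24 vCPU → host 3 (remaining 15 vCPU)
24 vCPU → host 4 (remaining 40 vCPU)
23 vCPU → host 4 (remaining 17 vCPU)
22 vCPU → host 5 (remaining 42 vCPU)
21 vCPU → host 5 (remaining 21 vCPU)
21 vCPU → host 5 (remaining 0 vCPU)
21 vCPU → host 6 (remaining 43 vCPU)
21 vCPU → host 6 (remaining 22 vCPU)
6 hosts × 64 vCPU = 384 vCPU; used 308 vCPU; unused 76 vCPU.

76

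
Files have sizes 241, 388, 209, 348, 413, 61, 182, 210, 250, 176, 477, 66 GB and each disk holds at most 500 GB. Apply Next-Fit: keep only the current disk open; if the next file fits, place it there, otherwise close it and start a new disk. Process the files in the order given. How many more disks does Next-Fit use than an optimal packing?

2

Next-Fit: [241] [388] [209] [348] [413,61] [182,210] [250,176] [477] [66] → 9 disks.
Total size 3021 GB; any packing needs at least ⌈3021/500⌉ = 7 disks.
An optimal packing achieves that bound: [477] [413,66] [388,61] [348] [250,241] [210,209] [182,176] → 7 disks.
Excess: 9 − 7 = 2.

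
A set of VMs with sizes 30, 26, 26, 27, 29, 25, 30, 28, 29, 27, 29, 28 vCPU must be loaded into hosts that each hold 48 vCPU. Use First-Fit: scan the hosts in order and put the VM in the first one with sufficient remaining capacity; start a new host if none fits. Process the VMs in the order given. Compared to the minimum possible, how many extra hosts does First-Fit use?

0

First-Fit: [30] [26] [26] [27] [29] [25] [30] [28] [29] [27] [29] [28] → 12 hosts.
12 VMs exceed 24 vCPU (half the capacity), and no two of those can share a host, so at least 12 hosts are needed.
So 12 is already optimal.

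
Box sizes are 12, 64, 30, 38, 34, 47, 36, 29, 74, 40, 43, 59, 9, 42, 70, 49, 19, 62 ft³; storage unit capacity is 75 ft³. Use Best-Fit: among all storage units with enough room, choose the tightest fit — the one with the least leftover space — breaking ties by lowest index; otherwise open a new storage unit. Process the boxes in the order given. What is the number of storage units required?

Put 12 ft³ in storage unit 1; 63 ft³ remain.
Put 64 ft³ in storage unit 2; 11 ft³ remain.
Put 30 ft³ in storage unit 1; 33 ft³ remain.
Put 38 ft³ in storage unit 3; 37 ft³ remain.
Put 34 ft³ in storage unit 3; 3 ft³ remain.
Put 47 ft³ in storage unit 4; 28 ft³ remain.
Put 36 ft³ in storage unit 5; 39 ft³ remain.
Put 29 ft³ in storage unit 1; 4 ft³ remain.
Put 74 ft³ in storage unit 6; 1 ft³ remain.
Put 40 ft³ in storage unit 7; 35 ft³ remain.
Put 43 ft³ in storage unit 8; 32 ft³ remain.
Put 59 ft³ in storage unit 9; 16 ft³ remain.
Put 9 ft³ in storage unit 2; 2 ft³ remain.
Put 42 ft³ in storage unit 10; 33 ft³ remain.
Put 70 ft³ in storage unit 11; 5 ft³ remain.
Put 49 ft³ in storage unit 12; 26 ft³ remain.
Put 19 ft³ in storage unit 12; 7 ft³ remain.
Put 62 ft³ in storage unit 13; 13 ft³ remain.
Final storage units: [12,30,29] [64,9] [38,34] [47] [36] [74] [40] [43] [59] [42] [70] [49,19] [62].

13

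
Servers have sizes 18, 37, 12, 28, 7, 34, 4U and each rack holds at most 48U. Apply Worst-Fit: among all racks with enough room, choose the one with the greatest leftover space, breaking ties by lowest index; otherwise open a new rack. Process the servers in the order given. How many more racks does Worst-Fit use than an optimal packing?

1

Worst-Fit: [18,12,4] [37] [28,7] [34] → 4 racks.
Total size 140U; any packing needs at least ⌈140/48⌉ = 3 racks.
An optimal packing achieves that bound: [37,7,4] [34,12] [28,18] → 3 racks.
Excess: 4 − 3 = 1.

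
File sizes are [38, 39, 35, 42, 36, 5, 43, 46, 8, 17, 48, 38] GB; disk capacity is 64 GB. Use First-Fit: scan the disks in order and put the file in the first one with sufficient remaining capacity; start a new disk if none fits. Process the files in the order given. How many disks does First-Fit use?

disk 1: place 38 GB, 26 GB left
disk 2: place 39 GB, 25 GB left
disk 3: place 35 GB, 29 GB left
disk 4: place 42 GB, 22 GB left
disk 5: place 36 GB, 28 GB left
disk 1: place 5 GB, 21 GB left
disk 6: place 43 GB, 21 GB left
disk 7: place 46 GB, 18 GB left
disk 1: place 8 GB, 13 GB left
disk 2: place 17 GB, 8 GB left
disk 8: place 48 GB, 16 GB left
disk 9: place 38 GB, 26 GB left
Final disks: [38,5,8] [39,17] [35] [42] [36] [43] [46] [48] [38].

9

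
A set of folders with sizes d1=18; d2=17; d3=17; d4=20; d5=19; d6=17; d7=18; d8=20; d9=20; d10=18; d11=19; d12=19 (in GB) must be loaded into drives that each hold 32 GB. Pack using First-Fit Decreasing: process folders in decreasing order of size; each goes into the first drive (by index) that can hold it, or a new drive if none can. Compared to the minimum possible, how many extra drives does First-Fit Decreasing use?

First-Fit Decreasing: [20] [20] [20] [19] [19] [19] [18] [18] [18] [17] [17] [17] → 12 drives.
12 folders exceed 16 GB (half the capacity), and no two of those can share a drive, so at least 12 drives are needed.
So 12 is already optimal.

0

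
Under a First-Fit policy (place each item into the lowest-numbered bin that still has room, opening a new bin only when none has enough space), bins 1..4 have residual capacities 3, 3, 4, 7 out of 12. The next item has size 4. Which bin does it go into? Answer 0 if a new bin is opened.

Bins with room: bin 3 (4), bin 4 (7).
The first with room is bin 3.

3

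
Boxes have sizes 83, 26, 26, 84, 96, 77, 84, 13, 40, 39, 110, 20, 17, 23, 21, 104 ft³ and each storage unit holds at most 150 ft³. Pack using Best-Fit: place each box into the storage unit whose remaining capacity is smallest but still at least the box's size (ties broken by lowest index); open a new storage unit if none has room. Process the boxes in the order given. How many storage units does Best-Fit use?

83 ft³ → storage unit 1 (remaining 67 ft³)
26 ft³ → storage unit 1 (remaining 41 ft³)
26 ft³ → storage unit 1 (remaining 15 ft³)
84 ft³ → storage unit 2 (remaining 66 ft³)
96 ft³ → storage unit 3 (remaining 54 ft³)
77 ft³ → storage unit 4 (remaining 73 ft³)
84 ft³ → storage unit 5 (remaining 66 ft³)
13 ft³ → storage unit 1 (remaining 2 ft³)
40 ft³ → storage unit 3 (remaining 14 ft³)
39 ft³ → storage unit 2 (remaining 27 ft³)
110 ft³ → storage unit 6 (remaining 40 ft³)
20 ft³ → storage unit 2 (remaining 7 ft³)
17 ft³ → storage unit 6 (remaining 23 ft³)
23 ft³ → storage unit 6 (remaining 0 ft³)
21 ft³ → storage unit 5 (remaining 45 ft³)
104 ft³ → storage unit 7 (remaining 46 ft³)
Final storage units: [83,26,26,13] [84,39,20] [96,40] [77] [84,21] [110,17,23] [104].

7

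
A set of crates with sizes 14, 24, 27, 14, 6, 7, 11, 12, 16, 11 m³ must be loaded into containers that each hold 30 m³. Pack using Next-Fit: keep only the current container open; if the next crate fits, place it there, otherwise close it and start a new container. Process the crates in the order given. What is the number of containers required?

6

14 m³ → container 1 (remaining 16 m³)
24 m³ → container 2 (remaining 6 m³)
27 m³ → container 3 (remaining 3 m³)
14 m³ → container 4 (remaining 16 m³)
6 m³ → container 4 (remaining 10 m³)
7 m³ → container 4 (remaining 3 m³)
11 m³ → container 5 (remaining 19 m³)
12 m³ → container 5 (remaining 7 m³)
16 m³ → container 6 (remaining 14 m³)
11 m³ → container 6 (remaining 3 m³)
Final containers: [14] [24] [27] [14,6,7] [11,12] [16,11].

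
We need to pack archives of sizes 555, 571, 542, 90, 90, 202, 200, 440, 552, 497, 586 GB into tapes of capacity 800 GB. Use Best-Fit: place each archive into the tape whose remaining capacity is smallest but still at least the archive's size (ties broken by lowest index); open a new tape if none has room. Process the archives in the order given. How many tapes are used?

555 GB → tape 1 (remaining 245 GB)
571 GB → tape 2 (remaining 229 GB)
542 GB → tape 3 (remaining 258 GB)
90 GB → tape 2 (remaining 139 GB)
90 GB → tape 2 (remaining 49 GB)
202 GB → tape 1 (remaining 43 GB)
200 GB → tape 3 (remaining 58 GB)
440 GB → tape 4 (remaining 360 GB)
552 GB → tape 5 (remaining 248 GB)
497 GB → tape 6 (remaining 303 GB)
586 GB → tape 7 (remaining 214 GB)

7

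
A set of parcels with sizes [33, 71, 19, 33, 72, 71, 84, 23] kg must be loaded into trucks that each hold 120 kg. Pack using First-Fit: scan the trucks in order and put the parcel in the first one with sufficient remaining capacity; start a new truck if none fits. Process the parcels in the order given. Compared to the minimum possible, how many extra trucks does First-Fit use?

First-Fit: [33,71] [19,33,23] [72] [71] [84] → 5 trucks.
Total size 406 kg; any packing needs at least ⌈406/120⌉ = 4 trucks.
An optimal packing achieves that bound: [84,33] [72,33] [71,23,19] [71] → 4 trucks.
Excess: 5 − 4 = 1.

1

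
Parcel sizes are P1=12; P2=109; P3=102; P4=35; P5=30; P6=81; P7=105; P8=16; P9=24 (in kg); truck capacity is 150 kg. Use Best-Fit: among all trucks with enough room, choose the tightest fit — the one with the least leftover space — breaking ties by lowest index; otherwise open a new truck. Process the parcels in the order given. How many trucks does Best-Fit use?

truck 1: place P1 (12 kg), 138 kg left
truck 1: place P2 (109 kg), 29 kg left
truck 2: place P3 (102 kg), 48 kg left
truck 2: place P4 (35 kg), 13 kg left
truck 3: place P5 (30 kg), 120 kg left
truck 3: place P6 (81 kg), 39 kg left
truck 4: place P7 (105 kg), 45 kg left
truck 1: place P8 (16 kg), 13 kg left
truck 3: place P9 (24 kg), 15 kg left

4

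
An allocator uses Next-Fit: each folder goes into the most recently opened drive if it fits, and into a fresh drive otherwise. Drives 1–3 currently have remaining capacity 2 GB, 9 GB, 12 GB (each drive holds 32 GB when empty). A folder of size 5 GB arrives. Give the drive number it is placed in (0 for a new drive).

Next-Fit only looks at drive 3, which has 12 GB free.
5 GB fits there.

3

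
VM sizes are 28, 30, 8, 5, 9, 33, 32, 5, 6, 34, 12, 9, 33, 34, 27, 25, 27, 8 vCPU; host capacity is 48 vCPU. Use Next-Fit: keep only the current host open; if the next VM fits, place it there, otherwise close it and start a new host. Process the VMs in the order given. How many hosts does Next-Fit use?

10 hosts

host 1: place 28 vCPU, 20 vCPU left
host 2: place 30 vCPU, 18 vCPU left
host 2: place 8 vCPU, 10 vCPU left
host 2: place 5 vCPU, 5 vCPU left
host 3: place 9 vCPU, 39 vCPU left
host 3: place 33 vCPU, 6 vCPU left
host 4: place 32 vCPU, 16 vCPU left
host 4: place 5 vCPU, 11 vCPU left
host 4: place 6 vCPU, 5 vCPU left
host 5: place 34 vCPU, 14 vCPU left
host 5: place 12 vCPU, 2 vCPU left
host 6: place 9 vCPU, 39 vCPU left
host 6: place 33 vCPU, 6 vCPU left
host 7: place 34 vCPU, 14 vCPU left
host 8: place 27 vCPU, 21 vCPU left
host 9: place 25 vCPU, 23 vCPU left
host 10: place 27 vCPU, 21 vCPU left
host 10: place 8 vCPU, 13 vCPU left
Final hosts: [28] [30,8,5] [9,33] [32,5,6] [34,12] [9,33] [34] [27] [25] [27,8].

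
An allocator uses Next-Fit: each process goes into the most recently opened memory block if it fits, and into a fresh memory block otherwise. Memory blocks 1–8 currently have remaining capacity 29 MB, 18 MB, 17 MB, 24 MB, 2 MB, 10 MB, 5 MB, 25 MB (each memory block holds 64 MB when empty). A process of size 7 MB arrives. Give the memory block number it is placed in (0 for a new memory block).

Next-Fit only looks at memory block 8, which has 25 MB free.
7 MB fits there.

8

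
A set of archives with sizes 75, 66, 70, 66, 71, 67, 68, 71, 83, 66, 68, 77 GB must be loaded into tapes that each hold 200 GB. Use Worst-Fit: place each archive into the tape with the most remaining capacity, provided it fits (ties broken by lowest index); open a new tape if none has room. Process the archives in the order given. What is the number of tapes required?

6 tapes

Put 75 GB in tape 1; 125 GB remain.
Put 66 GB in tape 1; 59 GB remain.
Put 70 GB in tape 2; 130 GB remain.
Put 66 GB in tape 2; 64 GB remain.
Put 71 GB in tape 3; 129 GB remain.
Put 67 GB in tape 3; 62 GB remain.
Put 68 GB in tape 4; 132 GB remain.
Put 71 GB in tape 4; 61 GB remain.
Put 83 GB in tape 5; 117 GB remain.
Put 66 GB in tape 5; 51 GB remain.
Put 68 GB in tape 6; 132 GB remain.
Put 77 GB in tape 6; 55 GB remain.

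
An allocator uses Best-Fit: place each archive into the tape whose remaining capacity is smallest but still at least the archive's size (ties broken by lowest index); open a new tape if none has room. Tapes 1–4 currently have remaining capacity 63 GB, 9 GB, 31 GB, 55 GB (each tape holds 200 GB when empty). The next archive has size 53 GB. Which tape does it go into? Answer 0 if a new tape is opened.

Tapes with room: tape 1 (63 GB), tape 4 (55 GB).
Tightest fit is tape 4 with 55 GB free.

4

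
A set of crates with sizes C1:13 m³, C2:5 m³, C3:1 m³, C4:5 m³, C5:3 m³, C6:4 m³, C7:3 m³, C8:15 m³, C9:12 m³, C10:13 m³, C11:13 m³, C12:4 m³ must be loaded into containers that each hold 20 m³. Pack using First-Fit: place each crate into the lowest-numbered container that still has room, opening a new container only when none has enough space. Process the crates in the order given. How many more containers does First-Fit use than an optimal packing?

1

First-Fit: [13,5,1] [5,3,4,3,4] [15] [12] [13] [13] → 6 containers.
Total size 91 m³; any packing needs at least ⌈91/20⌉ = 5 containers.
An optimal packing achieves that bound: [15,5] [13,5,1] [13,4,3] [13,4,3] [12] → 5 containers.
Excess: 6 − 5 = 1.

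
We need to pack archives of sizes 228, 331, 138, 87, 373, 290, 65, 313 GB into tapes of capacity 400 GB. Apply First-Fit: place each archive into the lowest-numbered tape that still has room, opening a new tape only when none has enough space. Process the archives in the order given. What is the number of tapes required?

5

tape 1: place 228 GB, 172 GB left
tape 2: place 331 GB, 69 GB left
tape 1: place 138 GB, 34 GB left
tape 3: place 87 GB, 313 GB left
tape 4: place 373 GB, 27 GB left
tape 3: place 290 GB, 23 GB left
tape 2: place 65 GB, 4 GB left
tape 5: place 313 GB, 87 GB left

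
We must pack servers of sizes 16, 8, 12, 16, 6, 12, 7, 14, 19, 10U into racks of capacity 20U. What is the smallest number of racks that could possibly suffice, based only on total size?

Total size = 16 + 8 + 12 + 16 + 6 + 12 + 7 + 14 + 19 + 10 = 120U.
⌈120 / 20⌉ = 6.

6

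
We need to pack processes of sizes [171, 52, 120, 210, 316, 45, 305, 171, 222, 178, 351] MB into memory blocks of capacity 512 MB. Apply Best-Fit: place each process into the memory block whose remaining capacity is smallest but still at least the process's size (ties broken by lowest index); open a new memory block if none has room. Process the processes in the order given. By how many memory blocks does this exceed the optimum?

Best-Fit: [171,52,120,45] [210,222] [316,171] [305,178] [351] → 5 memory blocks.
Total size 2141 MB; any packing needs at least ⌈2141/512⌉ = 5 memory blocks.
So 5 is already optimal.

0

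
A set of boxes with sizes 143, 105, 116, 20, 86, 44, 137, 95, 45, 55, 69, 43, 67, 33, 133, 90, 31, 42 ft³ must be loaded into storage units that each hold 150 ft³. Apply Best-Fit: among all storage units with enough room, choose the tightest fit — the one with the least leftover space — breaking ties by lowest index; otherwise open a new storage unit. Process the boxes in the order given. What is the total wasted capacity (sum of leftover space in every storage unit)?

146

storage unit 1: place 143 ft³, 7 ft³ left
storage unit 2: place 105 ft³, 45 ft³ left
storage unit 3: place 116 ft³, 34 ft³ left
storage unit 3: place 20 ft³, 14 ft³ left
storage unit 4: place 86 ft³, 64 ft³ left
storage unit 2: place 44 ft³, 1 ft³ left
storage unit 5: place 137 ft³, 13 ft³ left
storage unit 6: place 95 ft³, 55 ft³ left
storage unit 6: place 45 ft³, 10 ft³ left
storage unit 4: place 55 ft³, 9 ft³ left
storage unit 7: place 69 ft³, 81 ft³ left
storage unit 7: place 43 ft³, 38 ft³ left
storage unit 8: place 67 ft³, 83 ft³ left
storage unit 7: place 33 ft³, 5 ft³ left
storage unit 9: place 133 ft³, 17 ft³ left
storage unit 10: place 90 ft³, 60 ft³ left
storage unit 10: place 31 ft³, 29 ft³ left
storage unit 8: place 42 ft³, 41 ft³ left
10 storage units × 150 ft³ = 1500 ft³; used 1354 ft³; unused 146 ft³.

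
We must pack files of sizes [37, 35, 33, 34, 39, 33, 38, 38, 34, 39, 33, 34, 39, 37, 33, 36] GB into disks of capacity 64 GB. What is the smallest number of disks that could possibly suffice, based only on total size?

Total size = 37 + 35 + 33 + 34 + 39 + 33 + 38 + 38 + 34 + 39 + 33 + 34 + 39 + 37 + 33 + 36 = 572 GB.
⌈572 / 64⌉ = 9.

9 disks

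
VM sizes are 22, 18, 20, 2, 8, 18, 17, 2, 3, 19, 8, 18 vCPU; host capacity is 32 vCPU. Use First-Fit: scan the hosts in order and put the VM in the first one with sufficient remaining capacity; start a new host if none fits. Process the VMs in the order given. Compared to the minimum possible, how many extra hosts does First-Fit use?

First-Fit: [22,2,8] [18,2,3,8] [20] [18] [17] [19] [18] → 7 hosts.
7 VMs exceed 16 vCPU (half the capacity), and no two of those can share a host, so at least 7 hosts are needed.
So 7 is already optimal.

0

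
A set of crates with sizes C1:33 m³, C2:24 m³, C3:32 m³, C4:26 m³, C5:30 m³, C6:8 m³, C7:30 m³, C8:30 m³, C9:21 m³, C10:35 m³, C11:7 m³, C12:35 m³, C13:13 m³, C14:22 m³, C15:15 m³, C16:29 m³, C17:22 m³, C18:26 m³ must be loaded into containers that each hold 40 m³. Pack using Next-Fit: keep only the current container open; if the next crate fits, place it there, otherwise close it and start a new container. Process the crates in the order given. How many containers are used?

C1 (33 m³) → container 1 (remaining 7 m³)
C2 (24 m³) → container 2 (remaining 16 m³)
C3 (32 m³) → container 3 (remaining 8 m³)
C4 (26 m³) → container 4 (remaining 14 m³)
C5 (30 m³) → container 5 (remaining 10 m³)
C6 (8 m³) → container 5 (remaining 2 m³)
C7 (30 m³) → container 6 (remaining 10 m³)
C8 (30 m³) → container 7 (remaining 10 m³)
C9 (21 m³) → container 8 (remaining 19 m³)
C10 (35 m³) → container 9 (remaining 5 m³)
C11 (7 m³) → container 10 (remaining 33 m³)
C12 (35 m³) → container 11 (remaining 5 m³)
C13 (13 m³) → container 12 (remaining 27 m³)
C14 (22 m³) → container 12 (remaining 5 m³)
C15 (15 m³) → container 13 (remaining 25 m³)
C16 (29 m³) → container 14 (remaining 11 m³)
C17 (22 m³) → container 15 (remaining 18 m³)
C18 (26 m³) → container 16 (remaining 14 m³)
Final containers: [33] [24] [32] [26] [30,8] [30] [30] [21] [35] [7] [35] [13,22] [15] [29] [22] [26].

16 containers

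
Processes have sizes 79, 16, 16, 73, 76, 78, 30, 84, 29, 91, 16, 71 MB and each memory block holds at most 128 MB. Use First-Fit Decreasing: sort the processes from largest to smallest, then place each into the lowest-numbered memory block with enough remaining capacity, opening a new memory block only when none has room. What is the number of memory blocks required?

7 memory blocks

Sorted descending: 91, 84, 79, 78, 76, 73, 71, 30, 29, 16, 16, 16.
Put 91 MB in memory block 1; 37 MB remain.
Put 84 MB in memory block 2; 44 MB remain.
Put 79 MB in memory block 3; 49 MB remain.
Put 78 MB in memory block 4; 50 MB remain.
Put 76 MB in memory block 5; 52 MB remain.
Put 73 MB in memory block 6; 55 MB remain.
Put 71 MB in memory block 7; 57 MB remain.
Put 30 MB in memory block 1; 7 MB remain.
Put 29 MB in memory block 2; 15 MB remain.
Put 16 MB in memory block 3; 33 MB remain.
Put 16 MB in memory block 3; 17 MB remain.
Put 16 MB in memory block 3; 1 MB remain.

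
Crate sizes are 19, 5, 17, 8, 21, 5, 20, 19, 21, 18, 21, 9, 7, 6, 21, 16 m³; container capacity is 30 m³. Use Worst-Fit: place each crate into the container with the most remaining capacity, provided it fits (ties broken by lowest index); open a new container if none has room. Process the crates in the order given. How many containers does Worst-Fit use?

10 containers

container 1: place 19 m³, 11 m³ left
container 1: place 5 m³, 6 m³ left
container 2: place 17 m³, 13 m³ left
container 2: place 8 m³, 5 m³ left
container 3: place 21 m³, 9 m³ left
container 3: place 5 m³, 4 m³ left
container 4: place 20 m³, 10 m³ left
container 5: place 19 m³, 11 m³ left
container 6: place 21 m³, 9 m³ left
container 7: place 18 m³, 12 m³ left
container 8: place 21 m³, 9 m³ left
container 7: place 9 m³, 3 m³ left
container 5: place 7 m³, 4 m³ left
container 4: place 6 m³, 4 m³ left
container 9: place 21 m³, 9 m³ left
container 10: place 16 m³, 14 m³ left
Final containers: [19,5] [17,8] [21,5] [20,6] [19,7] [21] [18,9] [21] [21] [16].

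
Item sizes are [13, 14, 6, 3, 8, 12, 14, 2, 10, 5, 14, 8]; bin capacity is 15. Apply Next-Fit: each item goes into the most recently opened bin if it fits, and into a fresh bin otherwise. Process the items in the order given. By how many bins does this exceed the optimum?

Next-Fit: [13] [14] [6,3] [8] [12] [14] [2,10] [5] [14] [8] → 10 bins.
Total size 109; any packing needs at least ⌈109/15⌉ = 8 bins.
An optimal packing achieves that bound: [14] [14] [14] [13,2] [12,3] [10,5] [8,6] [8] → 8 bins.
Excess: 10 − 8 = 2.

2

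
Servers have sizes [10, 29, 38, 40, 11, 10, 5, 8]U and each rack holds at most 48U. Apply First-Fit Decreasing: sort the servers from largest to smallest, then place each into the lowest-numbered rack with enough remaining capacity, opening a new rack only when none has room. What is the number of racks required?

4

Sorted descending: 40, 38, 29, 11, 10, 10, 8, 5.
40U → rack 1 (remaining 8U)
38U → rack 2 (remaining 10U)
29U → rack 3 (remaining 19U)
11U → rack 3 (remaining 8U)
10U → rack 2 (remaining 0U)
10U → rack 4 (remaining 38U)
8U → rack 1 (remaining 0U)
5U → rack 3 (remaining 3U)
Final racks: [40,8] [38,10] [29,11,5] [10].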